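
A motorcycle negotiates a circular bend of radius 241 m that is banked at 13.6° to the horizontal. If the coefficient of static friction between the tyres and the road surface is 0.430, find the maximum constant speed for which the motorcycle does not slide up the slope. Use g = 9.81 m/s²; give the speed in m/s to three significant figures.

At the maximum speed, friction acts down the slope at its limiting value f = μN. Radially (horizontal, toward centre): N sinθ + μN cosθ = mv²/r. Vertically: N cosθ − μN sinθ = mg.
Dividing: v² = r g (sinθ + μcosθ)/(cosθ − μsinθ).
sinθ + μcosθ = 0.2351 + 0.430×0.9720 = 0.6531; cosθ − μsinθ = 0.9720 − 0.430×0.2351 = 0.8708.
v² = 241 × 9.81 × 0.6531/0.8708 = 1773 m²/s², so v = 42.11 m/s.

42.1 m/s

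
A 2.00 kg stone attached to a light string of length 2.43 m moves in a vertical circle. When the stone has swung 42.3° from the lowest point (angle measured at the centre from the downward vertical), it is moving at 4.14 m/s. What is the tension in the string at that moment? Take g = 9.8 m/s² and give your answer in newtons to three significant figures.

Take the radial direction toward the centre of the circle as positive. The component of the weight along the string toward the centre is −mg cos φ (φ measured from the bottom), so Newton's second law along the string gives T − mg cos φ = m v²/r.
cos 42.3° = 0.7396, so T = m(v²/r + g cos φ) = 2.00 × ((4.14)²/2.43 + 9.8 × 0.7396) = 2.00 × (7.053 + (7.248)) = 2.00 × 14.30 = 28.60 N.

28.6 N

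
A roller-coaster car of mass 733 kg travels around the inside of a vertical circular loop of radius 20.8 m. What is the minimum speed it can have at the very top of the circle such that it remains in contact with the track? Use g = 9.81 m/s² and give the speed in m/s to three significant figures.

At the highest point the centre is directly below, so both the weight and N act inward: N + mg = mv²/r.
At minimum speed N → 0, so mg = mv_min²/r ⇒ v_min = √(g r) = √(9.81 × 20.8) = 14.28 m/s.

14.3 m/s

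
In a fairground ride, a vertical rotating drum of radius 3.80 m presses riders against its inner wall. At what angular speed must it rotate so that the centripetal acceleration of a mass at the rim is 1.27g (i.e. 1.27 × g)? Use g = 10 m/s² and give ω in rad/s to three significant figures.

1.83 rad/s

Centripetal acceleration a_c = ω²r. Setting ω²r = 1.27g:
ω = √(1.27g / r) = √(1.27 × 10.0 / 3.80) = √3.342 = 1.828 rad/s.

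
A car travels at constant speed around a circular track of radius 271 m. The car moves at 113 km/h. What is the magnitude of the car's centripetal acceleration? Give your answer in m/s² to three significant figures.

v = 113 km/h = 113/3.6 = 31.39 m/s.
a_c = v²/r = (31.39)²/271 = 985.3/271 = 3.636 m/s².

3.64 m/s²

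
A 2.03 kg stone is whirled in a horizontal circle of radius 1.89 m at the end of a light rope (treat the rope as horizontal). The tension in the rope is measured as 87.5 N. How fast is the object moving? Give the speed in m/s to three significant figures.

9.03 m/s

T = m v²/r ⇒ v = √(T r / m) = √(87.5 × 1.89 / 2.03) = √81.47 = 9.026 m/s.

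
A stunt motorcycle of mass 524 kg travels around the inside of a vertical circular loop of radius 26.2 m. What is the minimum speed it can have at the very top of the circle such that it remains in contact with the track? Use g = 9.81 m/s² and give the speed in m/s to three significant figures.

16.0 m/s

At the top, both weight mg and N point toward the centre: N + mg = mv²/r.
At minimum speed N → 0, so mg = mv_min²/r ⇒ v_min = √(g r) = √(9.81 × 26.2) = 16.03 m/s.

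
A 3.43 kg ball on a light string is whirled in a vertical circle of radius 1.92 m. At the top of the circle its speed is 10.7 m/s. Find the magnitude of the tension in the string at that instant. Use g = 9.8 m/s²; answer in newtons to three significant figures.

171 N

At the top, both T and the weight mg point inward (toward the centre), so T + mg = mv²/r.
T = m(v²/r − g) = 3.43 × ((10.7)²/1.92 − 9.8) = 3.43 × (59.63 − 9.8) = 3.43 × 49.83 = 170.9 N.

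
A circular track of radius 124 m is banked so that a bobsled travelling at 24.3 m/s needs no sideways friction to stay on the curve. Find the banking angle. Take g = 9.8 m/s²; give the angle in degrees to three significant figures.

25.9°

With no friction, the horizontal component of the normal force provides the centripetal force: N sinθ = mv²/r, while N cosθ = mg vertically.
Dividing: tanθ = v²/(r g) = (24.3)²/(124 × 9.8) = 590.5/1215 = 0.4859.
θ = arctan(0.4859) = 25.92°.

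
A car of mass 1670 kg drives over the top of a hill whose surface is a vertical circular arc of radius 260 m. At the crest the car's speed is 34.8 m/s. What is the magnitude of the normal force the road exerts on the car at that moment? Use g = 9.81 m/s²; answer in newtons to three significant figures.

8600 N

At the crest the centripetal acceleration points downward (toward the centre of the arc), so mg − N = mv²/r.
N = m(g − v²/r) = 1670 × (9.81 − (34.8)²/260) = 1670 × (9.81 − 4.658) = 1670 × 5.152 = 8604 N.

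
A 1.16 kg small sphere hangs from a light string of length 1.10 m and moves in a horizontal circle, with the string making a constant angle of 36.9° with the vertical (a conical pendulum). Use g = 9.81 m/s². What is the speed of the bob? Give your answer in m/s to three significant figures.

The radius of the circle is r = L sinθ = 1.10 × sin 36.9° = 0.6605 m.
Horizontally T sinθ = mv²/r and vertically T cosθ = mg, so tanθ = v²/(rg).
v = √(r g tanθ) = √(0.6605 × 9.81 × 0.7508) = √4.865 = 2.206 m/s.

2.21 m/s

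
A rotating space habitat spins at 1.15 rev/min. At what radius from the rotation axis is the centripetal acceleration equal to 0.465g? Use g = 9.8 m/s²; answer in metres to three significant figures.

ω = 1.15 rev/min × 2π/60 = 0.1204 rad/s.
a_c = ω²r = 0.465g ⇒ r = 0.465 × 9.8 / (0.1204)² = 4.557/0.01450 = 314.2 m.

314 m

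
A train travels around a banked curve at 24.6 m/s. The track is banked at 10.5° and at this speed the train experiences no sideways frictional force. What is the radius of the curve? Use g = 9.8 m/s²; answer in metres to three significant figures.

333 m

Frictionless banking: tanθ = v²/(rg), so r = v²/(g tanθ).
r = (24.6)²/(9.8 × tan 10.5°) = 605.2/(9.8 × 0.1853) = 605.2/1.816 = 333.2 m.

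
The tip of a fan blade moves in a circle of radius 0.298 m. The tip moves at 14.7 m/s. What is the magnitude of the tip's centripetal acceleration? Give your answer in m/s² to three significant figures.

725 m/s²

a_c = v²/r = (14.70)²/0.298 = 216.1/0.298 = 725.1 m/s².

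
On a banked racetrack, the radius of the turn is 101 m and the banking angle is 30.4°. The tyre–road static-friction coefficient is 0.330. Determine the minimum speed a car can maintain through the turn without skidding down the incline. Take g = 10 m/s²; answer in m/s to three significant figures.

At the minimum speed, friction acts up the slope at its limiting value f = μN. Radially (horizontal, toward centre): N sinθ − μN cosθ = mv²/r. Vertically: N cosθ + μN sinθ = mg.
Dividing: v² = r g (sinθ − μcosθ)/(cosθ + μsinθ).
sinθ − μcosθ = 0.5060 − 0.330×0.8625 = 0.2214; cosθ + μsinθ = 0.8625 + 0.330×0.5060 = 1.030.
v² = 101 × 10.0 × 0.2214/1.030 = 217.2 m²/s², so v = 14.74 m/s.

14.7 m/s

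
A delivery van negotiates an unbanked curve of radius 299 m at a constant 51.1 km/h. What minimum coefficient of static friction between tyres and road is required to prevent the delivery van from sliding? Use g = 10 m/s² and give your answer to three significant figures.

v = 51.1/3.6 = 14.19 m/s.
Friction provides the centripetal force: μ_s m g = m v²/r, so μ_s = v²/(g r) = (14.19)²/(10.0 × 299) = 201.5/2990 = 0.06739.

0.0674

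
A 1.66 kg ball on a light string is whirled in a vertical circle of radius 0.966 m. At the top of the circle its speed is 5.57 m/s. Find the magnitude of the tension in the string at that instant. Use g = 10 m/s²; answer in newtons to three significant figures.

36.7 N

At the top, both T and the weight mg point inward (toward the centre), so T + mg = mv²/r.
T = m(v²/r − g) = 1.66 × ((5.57)²/0.966 − 10.0) = 1.66 × (32.12 − 10.0) = 1.66 × 22.12 = 36.71 N.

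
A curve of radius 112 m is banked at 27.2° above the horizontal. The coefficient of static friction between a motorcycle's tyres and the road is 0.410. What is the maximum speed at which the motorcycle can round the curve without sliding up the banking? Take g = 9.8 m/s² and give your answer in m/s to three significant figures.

At the maximum speed, friction acts down the slope at its limiting value f = μN. Radially (horizontal, toward centre): N sinθ + μN cosθ = mv²/r. Vertically: N cosθ − μN sinθ = mg.
Dividing: v² = r g (sinθ + μcosθ)/(cosθ − μsinθ).
sinθ + μcosθ = 0.4571 + 0.410×0.8894 = 0.8218; cosθ − μsinθ = 0.8894 − 0.410×0.4571 = 0.7020.
v² = 112 × 9.8 × 0.8218/0.7020 = 1285 m²/s², so v = 35.84 m/s.

35.8 m/s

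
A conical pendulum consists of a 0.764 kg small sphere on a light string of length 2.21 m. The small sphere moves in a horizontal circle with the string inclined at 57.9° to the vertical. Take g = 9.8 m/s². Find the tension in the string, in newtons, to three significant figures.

14.1 N

Vertically the bob has no acceleration, so T cosθ = mg.
T = mg/cosθ = 0.764 × 9.8 / cos 57.9° = 7.487/0.5314 = 14.09 N.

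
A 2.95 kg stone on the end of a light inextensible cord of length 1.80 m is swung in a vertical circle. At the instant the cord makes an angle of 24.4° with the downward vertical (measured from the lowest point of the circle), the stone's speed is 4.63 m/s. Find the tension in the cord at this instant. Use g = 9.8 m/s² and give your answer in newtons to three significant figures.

61.5 N

Take the radial direction toward the centre of the circle as positive. The component of the weight along the string toward the centre is −mg cos φ (φ measured from the bottom), so Newton's second law along the string gives T − mg cos φ = m v²/r.
cos 24.4° = 0.9107, so T = m(v²/r + g cos φ) = 2.95 × ((4.63)²/1.80 + 9.8 × 0.9107) = 2.95 × (11.91 + (8.925)) = 2.95 × 20.83 = 61.46 N.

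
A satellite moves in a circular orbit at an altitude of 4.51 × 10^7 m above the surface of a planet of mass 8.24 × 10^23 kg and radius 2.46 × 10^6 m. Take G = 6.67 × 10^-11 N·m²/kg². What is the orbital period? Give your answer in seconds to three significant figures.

278000 s

r = R + h = 2.46 × 10^6 + 4.51 × 10^7 = 4.756 × 10^7 m. Gravity provides the centripetal force: G M m / r² = m v² / r ⇒ v = √(GM/r) = 1075 m/s.
T = 2πr/v = 2π × 4.756 × 10^7 / 1075 = 278000 s.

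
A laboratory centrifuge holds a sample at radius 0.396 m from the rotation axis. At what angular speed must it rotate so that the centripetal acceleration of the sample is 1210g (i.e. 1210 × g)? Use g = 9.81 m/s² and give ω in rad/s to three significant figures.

Centripetal acceleration a_c = ω²r. Setting ω²r = 1210g:
ω = √(1210g / r) = √(1210 × 9.81 / 0.396) = √29980 = 173.1 rad/s.

173 rad/s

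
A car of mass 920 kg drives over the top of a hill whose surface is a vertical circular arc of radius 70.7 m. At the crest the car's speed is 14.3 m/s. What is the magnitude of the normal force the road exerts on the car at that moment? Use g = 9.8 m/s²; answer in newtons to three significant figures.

At the crest the centripetal acceleration points downward (toward the centre of the arc), so mg − N = mv²/r.
N = m(g − v²/r) = 920 × (9.8 − (14.3)²/70.7) = 920 × (9.8 − 2.892) = 920 × 6.908 = 6355 N.

6360 N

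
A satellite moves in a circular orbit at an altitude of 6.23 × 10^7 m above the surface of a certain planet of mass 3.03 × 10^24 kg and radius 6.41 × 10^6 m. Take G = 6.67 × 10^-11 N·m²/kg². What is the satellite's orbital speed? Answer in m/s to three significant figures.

1720 m/s

Orbital radius r = R + h = 6.41 × 10^6 + 6.23 × 10^7 = 6.871 × 10^7 m.
Gravity supplies the centripetal force: G M m / r² = m v² / r, so v = √(GM/r).
v = √(6.67 × 10^-11 × 3.03 × 10^24 / 6.871 × 10^7) = √(2.941 × 10^6) = 1715 m/s.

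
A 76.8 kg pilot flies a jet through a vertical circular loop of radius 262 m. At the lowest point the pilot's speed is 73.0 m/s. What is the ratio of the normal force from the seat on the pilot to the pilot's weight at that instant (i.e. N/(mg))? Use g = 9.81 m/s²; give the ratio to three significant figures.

At the bottom, N − mg = mv²/r, so N = m(v²/r + g) and N/(mg) = v²/(rg) + 1 = (73.0)²/(262 × 9.81) + 1 = 2.073 + 1 = 3.073.

3.07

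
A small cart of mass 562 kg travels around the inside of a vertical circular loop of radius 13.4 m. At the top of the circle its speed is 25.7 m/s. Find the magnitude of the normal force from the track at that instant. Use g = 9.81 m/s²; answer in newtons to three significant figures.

22200 N

At the top, both N and the weight mg point inward (toward the centre), so N + mg = mv²/r.
N = m(v²/r − g) = 562 × ((25.7)²/13.4 − 9.81) = 562 × (49.29 − 9.81) = 562 × 39.48 = 22190 N.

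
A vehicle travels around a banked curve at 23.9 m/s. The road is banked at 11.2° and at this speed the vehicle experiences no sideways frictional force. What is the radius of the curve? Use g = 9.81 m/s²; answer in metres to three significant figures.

Frictionless banking: tanθ = v²/(rg), so r = v²/(g tanθ).
r = (23.9)²/(9.81 × tan 11.2°) = 571.2/(9.81 × 0.1980) = 571.2/1.942 = 294.1 m.

294 m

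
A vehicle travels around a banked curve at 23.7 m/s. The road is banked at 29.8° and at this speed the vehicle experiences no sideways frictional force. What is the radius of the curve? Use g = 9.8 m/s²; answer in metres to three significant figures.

Frictionless banking: tanθ = v²/(rg), so r = v²/(g tanθ).
r = (23.7)²/(9.8 × tan 29.8°) = 561.7/(9.8 × 0.5727) = 561.7/5.613 = 100.1 m.

100 m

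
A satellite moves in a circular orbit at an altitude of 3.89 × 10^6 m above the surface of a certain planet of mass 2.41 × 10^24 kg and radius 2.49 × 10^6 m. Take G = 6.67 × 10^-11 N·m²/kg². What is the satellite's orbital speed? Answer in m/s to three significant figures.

5020 m/s

Orbital radius r = R + h = 2.49 × 10^6 + 3.89 × 10^6 = 6.380 × 10^6 m.
Gravity supplies the centripetal force: G M m / r² = m v² / r, so v = √(GM/r).
v = √(6.67 × 10^-11 × 2.41 × 10^24 / 6.380 × 10^6) = √(2.520 × 10^7) = 5020 m/s.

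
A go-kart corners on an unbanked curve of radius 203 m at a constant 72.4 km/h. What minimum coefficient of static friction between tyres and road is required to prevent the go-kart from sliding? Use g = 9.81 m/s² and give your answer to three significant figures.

0.203

v = 72.4/3.6 = 20.11 m/s.
Friction provides the centripetal force: μ_s m g = m v²/r, so μ_s = v²/(g r) = (20.11)²/(9.81 × 203) = 404.5/1991 = 0.2031.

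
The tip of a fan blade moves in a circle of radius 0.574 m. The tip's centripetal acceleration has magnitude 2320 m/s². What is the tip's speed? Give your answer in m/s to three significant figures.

a_c = v²/r ⇒ v = √(a_c · r) = √(2320 × 0.574) = √1332 = 36.49 m/s.

36.5 m/s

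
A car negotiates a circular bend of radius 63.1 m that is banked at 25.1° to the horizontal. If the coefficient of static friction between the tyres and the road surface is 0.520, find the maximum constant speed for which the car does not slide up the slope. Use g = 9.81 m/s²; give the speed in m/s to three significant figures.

At the maximum speed, friction acts down the slope at its limiting value f = μN. Radially (horizontal, toward centre): N sinθ + μN cosθ = mv²/r. Vertically: N cosθ − μN sinθ = mg.
Dividing: v² = r g (sinθ + μcosθ)/(cosθ − μsinθ).
sinθ + μcosθ = 0.4242 + 0.520×0.9056 = 0.8951; cosθ − μsinθ = 0.9056 − 0.520×0.4242 = 0.6850.
v² = 63.1 × 9.81 × 0.8951/0.6850 = 808.9 m²/s², so v = 28.44 m/s.

28.4 m/s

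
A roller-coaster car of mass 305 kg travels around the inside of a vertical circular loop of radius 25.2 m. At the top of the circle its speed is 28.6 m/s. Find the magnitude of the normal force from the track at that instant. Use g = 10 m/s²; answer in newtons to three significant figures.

At the top, both N and the weight mg point inward (toward the centre), so N + mg = mv²/r.
N = m(v²/r − g) = 305 × ((28.6)²/25.2 − 10.0) = 305 × (32.46 − 10.0) = 305 × 22.46 = 6850 N.

6850 N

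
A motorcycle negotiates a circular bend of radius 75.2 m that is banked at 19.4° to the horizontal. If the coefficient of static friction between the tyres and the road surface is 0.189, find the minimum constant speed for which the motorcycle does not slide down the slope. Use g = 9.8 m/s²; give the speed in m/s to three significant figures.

10.6 m/s

At the minimum speed, friction acts up the slope at its limiting value f = μN. Radially (horizontal, toward centre): N sinθ − μN cosθ = mv²/r. Vertically: N cosθ + μN sinθ = mg.
Dividing: v² = r g (sinθ − μcosθ)/(cosθ + μsinθ).
sinθ − μcosθ = 0.3322 − 0.189×0.9432 = 0.1539; cosθ + μsinθ = 0.9432 + 0.189×0.3322 = 1.006.
v² = 75.2 × 9.8 × 0.1539/1.006 = 112.7 m²/s², so v = 10.62 m/s.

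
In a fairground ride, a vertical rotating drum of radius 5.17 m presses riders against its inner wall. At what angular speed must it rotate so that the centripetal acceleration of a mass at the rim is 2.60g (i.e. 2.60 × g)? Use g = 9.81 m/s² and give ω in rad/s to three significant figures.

2.22 rad/s

Centripetal acceleration a_c = ω²r. Setting ω²r = 2.60g:
ω = √(2.60g / r) = √(2.60 × 9.81 / 5.17) = √4.933 = 2.221 rad/s.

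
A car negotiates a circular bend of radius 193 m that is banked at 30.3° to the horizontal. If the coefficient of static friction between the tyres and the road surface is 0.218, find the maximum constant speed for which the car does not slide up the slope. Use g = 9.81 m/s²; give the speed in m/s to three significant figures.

At the maximum speed, friction acts down the slope at its limiting value f = μN. Radially (horizontal, toward centre): N sinθ + μN cosθ = mv²/r. Vertically: N cosθ − μN sinθ = mg.
Dividing: v² = r g (sinθ + μcosθ)/(cosθ − μsinθ).
sinθ + μcosθ = 0.5045 + 0.218×0.8634 = 0.6927; cosθ − μsinθ = 0.8634 − 0.218×0.5045 = 0.7534.
v² = 193 × 9.81 × 0.6927/0.7534 = 1741 m²/s², so v = 41.72 m/s.

41.7 m/s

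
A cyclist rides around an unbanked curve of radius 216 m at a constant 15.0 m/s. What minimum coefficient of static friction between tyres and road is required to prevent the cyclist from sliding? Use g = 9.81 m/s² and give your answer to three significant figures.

Friction provides the centripetal force: μ_s m g = m v²/r, so μ_s = v²/(g r) = (15.00)²/(9.81 × 216) = 225.0/2119 = 0.1062.

0.106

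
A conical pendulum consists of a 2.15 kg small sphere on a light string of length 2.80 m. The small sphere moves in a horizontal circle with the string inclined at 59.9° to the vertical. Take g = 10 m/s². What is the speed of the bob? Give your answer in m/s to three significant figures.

6.46 m/s

The radius of the circle is r = L sinθ = 2.80 × sin 59.9° = 2.422 m.
Horizontally T sinθ = mv²/r and vertically T cosθ = mg, so tanθ = v²/(rg).
v = √(r g tanθ) = √(2.422 × 10.0 × 1.725) = √41.79 = 6.464 m/s.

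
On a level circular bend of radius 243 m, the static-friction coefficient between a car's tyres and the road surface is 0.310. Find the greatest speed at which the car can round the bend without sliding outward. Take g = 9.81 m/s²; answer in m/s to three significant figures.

27.2 m/s

The only inward force on a level bend is static friction, so at the limit f_s = μ_s N = μ_s m g = m v²/r.
Mass cancels: v_max = √(μ_s g r) = √(0.310 × 9.81 × 243) = √739.0 = 27.18 m/s.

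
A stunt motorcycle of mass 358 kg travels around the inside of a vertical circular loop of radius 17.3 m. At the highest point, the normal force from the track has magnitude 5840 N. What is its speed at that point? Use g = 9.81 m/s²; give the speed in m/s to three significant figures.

21.3 m/s

At the top, N + mg = mv²/r, so v = √(r(N/m + g)) = √(17.3 × (5840/358 + 9.81)) = √(17.3 × 26.12) = √451.9 = 21.26 m/s.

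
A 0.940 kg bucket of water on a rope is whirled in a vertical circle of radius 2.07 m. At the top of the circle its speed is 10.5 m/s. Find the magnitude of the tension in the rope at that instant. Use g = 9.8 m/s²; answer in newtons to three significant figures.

40.9 N

At the top, both T and the weight mg point inward (toward the centre), so T + mg = mv²/r.
T = m(v²/r − g) = 0.940 × ((10.5)²/2.07 − 9.8) = 0.940 × (53.26 − 9.8) = 0.940 × 43.46 = 40.85 N.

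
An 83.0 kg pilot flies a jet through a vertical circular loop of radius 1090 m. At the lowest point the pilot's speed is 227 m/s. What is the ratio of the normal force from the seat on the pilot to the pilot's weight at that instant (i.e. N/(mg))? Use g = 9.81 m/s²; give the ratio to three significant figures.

At the bottom, N − mg = mv²/r, so N = m(v²/r + g) and N/(mg) = v²/(rg) + 1 = (227)²/(1090 × 9.81) + 1 = 4.819 + 1 = 5.819.

5.82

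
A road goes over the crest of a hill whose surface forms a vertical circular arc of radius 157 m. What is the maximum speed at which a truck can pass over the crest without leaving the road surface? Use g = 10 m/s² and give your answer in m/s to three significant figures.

At the crest the centre of the circle is below the truck, so the net downward (centripetal) force is mg − N = mv²/r.
The truck leaves the road when N → 0, giving v_max = √(g r) = √(10.0 × 157) = 39.62 m/s.

39.6 m/s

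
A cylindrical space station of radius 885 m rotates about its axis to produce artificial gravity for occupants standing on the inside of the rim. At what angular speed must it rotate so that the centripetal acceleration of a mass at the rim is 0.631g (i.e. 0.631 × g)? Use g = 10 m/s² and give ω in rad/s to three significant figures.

Centripetal acceleration a_c = ω²r. Setting ω²r = 0.631g:
ω = √(0.631g / r) = √(0.631 × 10.0 / 885) = √0.007130 = 0.08444 rad/s.

0.0844 rad/s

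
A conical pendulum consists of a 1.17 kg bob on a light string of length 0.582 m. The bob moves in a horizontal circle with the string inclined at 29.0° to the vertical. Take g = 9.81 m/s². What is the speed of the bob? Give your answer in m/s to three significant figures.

1.24 m/s

The radius of the circle is r = L sinθ = 0.582 × sin 29.0° = 0.2822 m.
Horizontally T sinθ = mv²/r and vertically T cosθ = mg, so tanθ = v²/(rg).
v = √(r g tanθ) = √(0.2822 × 9.81 × 0.5543) = √1.534 = 1.239 m/s.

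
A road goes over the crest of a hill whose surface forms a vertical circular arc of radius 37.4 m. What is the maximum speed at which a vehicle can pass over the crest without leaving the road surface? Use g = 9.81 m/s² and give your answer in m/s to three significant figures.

At the crest the centre of the circle is below the vehicle, so the net downward (centripetal) force is mg − N = mv²/r.
The vehicle leaves the road when N → 0, giving v_max = √(g r) = √(9.81 × 37.4) = 19.15 m/s.

19.2 m/s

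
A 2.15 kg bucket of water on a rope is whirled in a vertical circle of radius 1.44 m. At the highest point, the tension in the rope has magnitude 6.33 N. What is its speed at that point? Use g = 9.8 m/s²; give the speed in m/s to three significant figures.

At the top, T + mg = mv²/r, so v = √(r(T/m + g)) = √(1.44 × (6.33/2.15 + 9.8)) = √(1.44 × 12.74) = √18.35 = 4.284 m/s.

4.28 m/s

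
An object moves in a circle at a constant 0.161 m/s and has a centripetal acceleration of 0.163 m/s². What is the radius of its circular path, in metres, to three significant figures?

a_c = v²/r ⇒ r = v²/a_c = (0.161)²/0.163 = 0.02592/0.163 = 0.1590 m.

0.159 m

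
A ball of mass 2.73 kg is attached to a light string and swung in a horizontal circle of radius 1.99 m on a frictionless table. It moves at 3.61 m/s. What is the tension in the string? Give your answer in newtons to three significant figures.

The tension is the only horizontal force, so it supplies the full centripetal force: T = m v²/r = 2.73 × (3.610)²/1.99 = 2.73 × 13.03/1.99 = 17.88 N.

17.9 N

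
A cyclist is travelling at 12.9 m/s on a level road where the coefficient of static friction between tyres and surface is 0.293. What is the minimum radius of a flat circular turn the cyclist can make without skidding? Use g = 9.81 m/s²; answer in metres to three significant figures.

57.9 m

At the limit, μ_s m g = m v²/r, so r_min = v²/(μ_s g) = (12.9)²/(0.293 × 9.81) = 166.4/2.874 = 57.90 m.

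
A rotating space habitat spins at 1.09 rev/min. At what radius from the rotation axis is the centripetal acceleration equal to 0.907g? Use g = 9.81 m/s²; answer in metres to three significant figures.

683 m

ω = 1.09 rev/min × 2π/60 = 0.1141 rad/s.
a_c = ω²r = 0.907g ⇒ r = 0.907 × 9.81 / (0.1141)² = 8.898/0.01303 = 682.9 m.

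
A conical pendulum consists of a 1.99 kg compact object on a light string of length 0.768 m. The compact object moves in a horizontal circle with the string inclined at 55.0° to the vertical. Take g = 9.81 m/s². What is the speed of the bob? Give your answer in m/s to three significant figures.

2.97 m/s

The radius of the circle is r = L sinθ = 0.768 × sin 55.0° = 0.6291 m.
Horizontally T sinθ = mv²/r and vertically T cosθ = mg, so tanθ = v²/(rg).
v = √(r g tanθ) = √(0.6291 × 9.81 × 1.428) = √8.814 = 2.969 m/s.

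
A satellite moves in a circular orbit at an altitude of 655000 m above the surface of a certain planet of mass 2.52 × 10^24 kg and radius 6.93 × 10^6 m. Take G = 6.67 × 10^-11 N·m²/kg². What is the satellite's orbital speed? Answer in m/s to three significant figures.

4710 m/s

Orbital radius r = R + h = 6.93 × 10^6 + 655000 = 7.585 × 10^6 m.
Gravity supplies the centripetal force: G M m / r² = m v² / r, so v = √(GM/r).
v = √(6.67 × 10^-11 × 2.52 × 10^24 / 7.585 × 10^6) = √(2.216 × 10^7) = 4707 m/s.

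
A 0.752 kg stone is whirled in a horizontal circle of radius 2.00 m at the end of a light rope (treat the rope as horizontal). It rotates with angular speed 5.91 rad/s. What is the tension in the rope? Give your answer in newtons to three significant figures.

v = ωr = 5.91 × 2.00 = 11.82 m/s.
The tension is the only horizontal force, so it supplies the full centripetal force: T = m v²/r = 0.752 × (11.82)²/2.00 = 0.752 × 139.7/2.00 = 52.53 N.

52.5 N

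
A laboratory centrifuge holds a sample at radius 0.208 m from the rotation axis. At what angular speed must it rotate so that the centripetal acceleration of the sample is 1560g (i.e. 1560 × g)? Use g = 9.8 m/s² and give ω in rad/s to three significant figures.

Centripetal acceleration a_c = ω²r. Setting ω²r = 1560g:
ω = √(1560g / r) = √(1560 × 9.8 / 0.208) = √73500 = 271.1 rad/s.

271 rad/s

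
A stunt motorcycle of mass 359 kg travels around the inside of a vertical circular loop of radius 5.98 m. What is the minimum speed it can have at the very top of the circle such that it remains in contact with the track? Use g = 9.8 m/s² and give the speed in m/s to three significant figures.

At the top, both weight mg and N point toward the centre: N + mg = mv²/r.
At minimum speed N → 0, so mg = mv_min²/r ⇒ v_min = √(g r) = √(9.8 × 5.98) = 7.655 m/s.

7.66 m/s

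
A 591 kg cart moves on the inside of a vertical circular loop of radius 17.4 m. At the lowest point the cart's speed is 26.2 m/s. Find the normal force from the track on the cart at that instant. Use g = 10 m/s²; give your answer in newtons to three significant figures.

29200 N

At the lowest point, N points up (toward the centre) and the weight mg points down (away from the centre), so the net inward force is N − mg = mv²/r.
N = m(v²/r + g) = 591 × ((26.2)²/17.4 + 10.0) = 591 × (39.45 + 10.0) = 591 × 49.45 = 29230 N.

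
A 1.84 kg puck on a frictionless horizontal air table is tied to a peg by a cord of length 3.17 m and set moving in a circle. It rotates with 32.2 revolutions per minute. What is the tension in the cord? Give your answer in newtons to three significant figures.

66.3 N

ω = 32.2 rev/min × 2π/60 = 3.372 rad/s, so v = ωr = 3.372 × 3.17 = 10.69 m/s.
The tension is the only horizontal force, so it supplies the full centripetal force: T = m v²/r = 1.84 × (10.69)²/3.17 = 1.84 × 114.3/3.17 = 66.32 N.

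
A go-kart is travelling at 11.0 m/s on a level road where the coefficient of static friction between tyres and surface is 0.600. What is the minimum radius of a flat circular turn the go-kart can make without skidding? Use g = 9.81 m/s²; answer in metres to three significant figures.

20.6 m

At the limit, μ_s m g = m v²/r, so r_min = v²/(μ_s g) = (11.0)²/(0.600 × 9.81) = 121.0/5.886 = 20.56 m.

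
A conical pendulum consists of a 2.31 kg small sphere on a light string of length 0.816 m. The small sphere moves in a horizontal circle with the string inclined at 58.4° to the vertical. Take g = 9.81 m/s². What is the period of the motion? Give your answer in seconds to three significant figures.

r = L sinθ = 0.6950 m. From T sinθ = mω²r and T cosθ = mg: tanθ = ω²r/g, so ω² = g tanθ / r = g/(L cosθ).
ω = √(g/(L cosθ)) = √(9.81/(0.816 × 0.5240)) = √22.94 = 4.790 rad/s.
Period = 2π/ω = 1.312 s.

1.31 s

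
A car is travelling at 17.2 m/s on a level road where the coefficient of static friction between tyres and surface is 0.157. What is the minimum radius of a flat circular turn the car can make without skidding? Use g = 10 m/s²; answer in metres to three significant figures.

188 m

At the limit, μ_s m g = m v²/r, so r_min = v²/(μ_s g) = (17.2)²/(0.157 × 10.0) = 295.8/1.570 = 188.4 m.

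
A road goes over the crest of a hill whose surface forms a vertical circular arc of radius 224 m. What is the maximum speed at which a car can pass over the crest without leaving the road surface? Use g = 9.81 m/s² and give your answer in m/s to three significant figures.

At the crest the centre of the circle is below the car, so the net downward (centripetal) force is mg − N = mv²/r.
The car leaves the road when N → 0, giving v_max = √(g r) = √(9.81 × 224) = 46.88 m/s.

46.9 m/s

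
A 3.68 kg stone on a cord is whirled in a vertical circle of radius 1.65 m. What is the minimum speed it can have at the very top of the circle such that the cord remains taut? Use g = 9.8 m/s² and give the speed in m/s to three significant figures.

At the highest point the centre is directly below, so both the weight and T act inward: T + mg = mv²/r.
At minimum speed T → 0, so mg = mv_min²/r ⇒ v_min = √(g r) = √(9.8 × 1.65) = 4.021 m/s.

4.02 m/s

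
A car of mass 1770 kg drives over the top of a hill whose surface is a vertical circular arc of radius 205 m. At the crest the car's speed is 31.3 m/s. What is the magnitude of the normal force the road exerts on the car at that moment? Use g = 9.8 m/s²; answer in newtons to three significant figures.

8890 N

At the crest the centripetal acceleration points downward (toward the centre of the arc), so mg − N = mv²/r.
N = m(g − v²/r) = 1770 × (9.8 − (31.3)²/205) = 1770 × (9.8 − 4.779) = 1770 × 5.021 = 8887 N.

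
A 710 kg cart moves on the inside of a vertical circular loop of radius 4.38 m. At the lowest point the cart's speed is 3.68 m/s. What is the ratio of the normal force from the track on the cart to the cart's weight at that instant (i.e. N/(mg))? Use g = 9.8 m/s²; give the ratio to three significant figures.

At the bottom, N − mg = mv²/r, so N = m(v²/r + g) and N/(mg) = v²/(rg) + 1 = (3.68)²/(4.38 × 9.8) + 1 = 0.3155 + 1 = 1.315.

1.32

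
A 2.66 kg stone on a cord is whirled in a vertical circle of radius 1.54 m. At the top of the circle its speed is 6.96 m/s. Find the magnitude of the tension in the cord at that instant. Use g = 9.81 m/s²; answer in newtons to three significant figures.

At the top, both T and the weight mg point inward (toward the centre), so T + mg = mv²/r.
T = m(v²/r − g) = 2.66 × ((6.96)²/1.54 − 9.81) = 2.66 × (31.46 − 9.81) = 2.66 × 21.65 = 57.58 N.

57.6 N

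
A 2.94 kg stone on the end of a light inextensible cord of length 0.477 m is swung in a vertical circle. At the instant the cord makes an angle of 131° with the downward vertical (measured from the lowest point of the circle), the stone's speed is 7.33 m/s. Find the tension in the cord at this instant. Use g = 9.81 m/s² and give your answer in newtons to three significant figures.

312 N

Take the radial direction toward the centre of the circle as positive. The component of the weight along the string toward the centre is −mg cos φ (φ measured from the bottom), so Newton's second law along the string gives T − mg cos φ = m v²/r.
cos 131° = -0.6561, so T = m(v²/r + g cos φ) = 2.94 × ((7.33)²/0.477 + 9.81 × -0.6561) = 2.94 × (112.6 + (-6.436)) = 2.94 × 106.2 = 312.2 N.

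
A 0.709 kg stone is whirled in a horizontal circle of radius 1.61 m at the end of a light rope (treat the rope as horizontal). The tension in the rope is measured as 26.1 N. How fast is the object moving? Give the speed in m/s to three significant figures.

T = m v²/r ⇒ v = √(T r / m) = √(26.1 × 1.61 / 0.709) = √59.27 = 7.699 m/s.

7.70 m/s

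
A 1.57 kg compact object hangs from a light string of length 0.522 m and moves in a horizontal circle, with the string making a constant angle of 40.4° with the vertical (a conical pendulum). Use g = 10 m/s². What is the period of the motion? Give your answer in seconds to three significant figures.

1.25 s

r = L sinθ = 0.3383 m. From T sinθ = mω²r and T cosθ = mg: tanθ = ω²r/g, so ω² = g tanθ / r = g/(L cosθ).
ω = √(g/(L cosθ)) = √(10.0/(0.522 × 0.7615)) = √25.16 = 5.016 rad/s.
Period = 2π/ω = 1.253 s.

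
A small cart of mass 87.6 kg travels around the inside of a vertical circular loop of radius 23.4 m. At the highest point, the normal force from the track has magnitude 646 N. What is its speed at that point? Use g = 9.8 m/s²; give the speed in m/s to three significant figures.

20.0 m/s

At the top, N + mg = mv²/r, so v = √(r(N/m + g)) = √(23.4 × (646/87.6 + 9.8)) = √(23.4 × 17.17) = √401.9 = 20.05 m/s.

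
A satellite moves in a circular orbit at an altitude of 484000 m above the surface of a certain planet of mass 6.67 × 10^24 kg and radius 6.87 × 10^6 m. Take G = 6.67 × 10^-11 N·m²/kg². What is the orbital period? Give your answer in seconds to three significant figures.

5940 s

r = R + h = 6.87 × 10^6 + 484000 = 7.354 × 10^6 m. Gravity provides the centripetal force: G M m / r² = m v² / r ⇒ v = √(GM/r) = 7778 m/s.
T = 2πr/v = 2π × 7.354 × 10^6 / 7778 = 5941 s.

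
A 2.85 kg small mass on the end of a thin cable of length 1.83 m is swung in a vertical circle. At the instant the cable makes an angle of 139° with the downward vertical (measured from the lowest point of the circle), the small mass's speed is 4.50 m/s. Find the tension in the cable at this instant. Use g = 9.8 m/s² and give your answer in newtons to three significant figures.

Take the radial direction toward the centre of the circle as positive. The component of the weight along the string toward the centre is −mg cos φ (φ measured from the bottom), so Newton's second law along the string gives T − mg cos φ = m v²/r.
cos 139° = -0.7547, so T = m(v²/r + g cos φ) = 2.85 × ((4.50)²/1.83 + 9.8 × -0.7547) = 2.85 × (11.07 + (-7.396)) = 2.85 × 3.669 = 10.46 N.

10.5 N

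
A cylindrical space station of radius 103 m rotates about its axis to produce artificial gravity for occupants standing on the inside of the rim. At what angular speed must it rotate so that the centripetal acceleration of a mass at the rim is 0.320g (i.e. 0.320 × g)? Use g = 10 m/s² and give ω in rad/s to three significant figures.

0.176 rad/s

Centripetal acceleration a_c = ω²r. Setting ω²r = 0.320g:
ω = √(0.320g / r) = √(0.320 × 10.0 / 103) = √0.03107 = 0.1763 rad/s.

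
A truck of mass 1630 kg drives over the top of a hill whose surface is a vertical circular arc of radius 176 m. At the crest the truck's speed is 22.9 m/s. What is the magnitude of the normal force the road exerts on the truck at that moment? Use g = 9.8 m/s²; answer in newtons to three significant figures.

11100 N

At the crest the centripetal acceleration points downward (toward the centre of the arc), so mg − N = mv²/r.
N = m(g − v²/r) = 1630 × (9.8 − (22.9)²/176) = 1630 × (9.8 − 2.980) = 1630 × 6.820 = 11120 N.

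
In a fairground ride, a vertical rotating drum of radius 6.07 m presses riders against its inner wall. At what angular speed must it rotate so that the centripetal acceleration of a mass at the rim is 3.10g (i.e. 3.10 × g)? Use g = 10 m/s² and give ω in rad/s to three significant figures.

2.26 rad/s

Centripetal acceleration a_c = ω²r. Setting ω²r = 3.10g:
ω = √(3.10g / r) = √(3.10 × 10.0 / 6.07) = √5.107 = 2.260 rad/s.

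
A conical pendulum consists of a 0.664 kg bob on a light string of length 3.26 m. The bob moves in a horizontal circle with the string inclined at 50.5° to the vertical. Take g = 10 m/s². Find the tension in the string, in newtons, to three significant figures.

Vertically the bob has no acceleration, so T cosθ = mg.
T = mg/cosθ = 0.664 × 10.0 / cos 50.5° = 6.640/0.6361 = 10.44 N.

10.4 N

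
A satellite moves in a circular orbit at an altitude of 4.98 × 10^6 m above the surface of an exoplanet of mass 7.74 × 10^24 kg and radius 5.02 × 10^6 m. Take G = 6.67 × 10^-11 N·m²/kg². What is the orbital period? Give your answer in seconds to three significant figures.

r = R + h = 5.02 × 10^6 + 4.98 × 10^6 = 1.000 × 10^7 m. Gravity provides the centripetal force: G M m / r² = m v² / r ⇒ v = √(GM/r) = 7185 m/s.
T = 2πr/v = 2π × 1.000 × 10^7 / 7185 = 8745 s.

8740 s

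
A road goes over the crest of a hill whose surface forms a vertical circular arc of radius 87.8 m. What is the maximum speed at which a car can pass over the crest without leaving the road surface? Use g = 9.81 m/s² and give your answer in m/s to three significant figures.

29.3 m/s

At the crest the centre of the circle is below the car, so the net downward (centripetal) force is mg − N = mv²/r.
The car leaves the road when N → 0, giving v_max = √(g r) = √(9.81 × 87.8) = 29.35 m/s.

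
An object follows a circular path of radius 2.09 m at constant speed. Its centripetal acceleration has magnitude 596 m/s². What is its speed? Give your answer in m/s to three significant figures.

a_c = v²/r ⇒ v = √(a_c · r) = √(596 × 2.09) = √1246 = 35.29 m/s.

35.3 m/s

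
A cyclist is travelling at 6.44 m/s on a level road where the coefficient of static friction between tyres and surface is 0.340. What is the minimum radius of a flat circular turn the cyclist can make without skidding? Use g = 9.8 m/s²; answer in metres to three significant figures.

At the limit, μ_s m g = m v²/r, so r_min = v²/(μ_s g) = (6.44)²/(0.340 × 9.8) = 41.47/3.332 = 12.45 m.

12.4 m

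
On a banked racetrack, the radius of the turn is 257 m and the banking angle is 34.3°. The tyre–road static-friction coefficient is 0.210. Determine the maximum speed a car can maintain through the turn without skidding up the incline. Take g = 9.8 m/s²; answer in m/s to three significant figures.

At the maximum speed, friction acts down the slope at its limiting value f = μN. Radially (horizontal, toward centre): N sinθ + μN cosθ = mv²/r. Vertically: N cosθ − μN sinθ = mg.
Dividing: v² = r g (sinθ + μcosθ)/(cosθ − μsinθ).
sinθ + μcosθ = 0.5635 + 0.210×0.8261 = 0.7370; cosθ − μsinθ = 0.8261 − 0.210×0.5635 = 0.7078.
v² = 257 × 9.8 × 0.7370/0.7078 = 2623 m²/s², so v = 51.21 m/s.

51.2 m/s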